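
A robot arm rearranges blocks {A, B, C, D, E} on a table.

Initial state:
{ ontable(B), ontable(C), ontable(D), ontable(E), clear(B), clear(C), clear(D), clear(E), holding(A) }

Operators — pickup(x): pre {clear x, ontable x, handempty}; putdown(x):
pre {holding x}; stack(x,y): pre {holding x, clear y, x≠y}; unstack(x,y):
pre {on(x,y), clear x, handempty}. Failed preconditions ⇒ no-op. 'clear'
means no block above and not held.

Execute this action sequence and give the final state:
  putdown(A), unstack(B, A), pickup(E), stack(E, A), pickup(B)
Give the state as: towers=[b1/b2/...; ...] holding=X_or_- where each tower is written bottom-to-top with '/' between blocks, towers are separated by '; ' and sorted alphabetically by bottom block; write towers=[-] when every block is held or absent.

towers=[A/E; C; D] holding=B

step 1 (putdown(A)): towers=[A; B; C; D; E] holding=-
step 2 (unstack(B, A)) [no-op]: towers=[A; B; C; D; E] holding=-
step 3 (pickup(E)): towers=[A; B; C; D] holding=E
step 4 (stack(E, A)): towers=[A/E; B; C; D] holding=-
step 5 (pickup(B)): towers=[A/E; C; D] holding=B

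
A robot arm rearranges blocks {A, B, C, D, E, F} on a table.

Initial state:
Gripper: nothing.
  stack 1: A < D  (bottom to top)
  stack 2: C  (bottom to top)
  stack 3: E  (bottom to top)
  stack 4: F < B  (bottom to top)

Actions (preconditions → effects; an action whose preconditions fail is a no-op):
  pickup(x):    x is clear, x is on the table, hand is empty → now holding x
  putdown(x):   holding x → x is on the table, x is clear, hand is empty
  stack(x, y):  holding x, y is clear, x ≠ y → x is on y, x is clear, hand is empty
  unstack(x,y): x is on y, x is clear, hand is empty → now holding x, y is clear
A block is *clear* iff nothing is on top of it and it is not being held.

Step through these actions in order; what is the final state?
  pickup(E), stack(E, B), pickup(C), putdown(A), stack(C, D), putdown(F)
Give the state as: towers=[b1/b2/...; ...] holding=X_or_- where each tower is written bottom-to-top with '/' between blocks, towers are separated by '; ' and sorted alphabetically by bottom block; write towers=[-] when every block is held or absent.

step 1 (pickup(E)): towers=[A/D; C; F/B] holding=E
step 2 (stack(E, B)): towers=[A/D; C; F/B/E] holding=-
step 3 (pickup(C)): towers=[A/D; F/B/E] holding=C
step 4 (putdown(A)) [no-op]: towers=[A/D; F/B/E] holding=C
step 5 (stack(C, D)): towers=[A/D/C; F/B/E] holding=-
step 6 (putdown(F)) [no-op]: towers=[A/D/C; F/B/E] holding=-

towers=[A/D/C; F/B/E] holding=-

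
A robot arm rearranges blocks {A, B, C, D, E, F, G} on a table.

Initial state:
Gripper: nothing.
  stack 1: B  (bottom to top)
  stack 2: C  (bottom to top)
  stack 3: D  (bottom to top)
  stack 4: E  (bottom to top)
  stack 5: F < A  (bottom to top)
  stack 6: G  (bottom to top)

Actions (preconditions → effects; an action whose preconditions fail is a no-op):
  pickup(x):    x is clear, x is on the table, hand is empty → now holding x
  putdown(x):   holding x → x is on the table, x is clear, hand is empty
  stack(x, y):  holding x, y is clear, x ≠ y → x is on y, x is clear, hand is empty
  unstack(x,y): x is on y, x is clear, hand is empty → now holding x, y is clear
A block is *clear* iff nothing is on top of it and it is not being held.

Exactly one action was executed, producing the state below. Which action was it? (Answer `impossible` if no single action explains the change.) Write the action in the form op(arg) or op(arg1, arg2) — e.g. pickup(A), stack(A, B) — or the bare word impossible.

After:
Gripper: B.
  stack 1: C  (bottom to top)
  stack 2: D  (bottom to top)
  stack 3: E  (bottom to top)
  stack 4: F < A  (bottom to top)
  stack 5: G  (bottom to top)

target: towers=[C; D; E; F/A; G] holding=B
         pickup(B) → towers=[C; D; E; F/A; G] holding=B  ← match
         pickup(G) → towers=[B; C; D; E; F/A] holding=G
         pickup(D) → towers=[B; C; E; F/A; G] holding=D
     unstack(A, F) → towers=[B; C; D; E; F; G] holding=A
         pickup(E) → towers=[B; C; D; F/A; G] holding=E
         pickup(C) → towers=[B; D; E; F/A; G] holding=C

pickup(B)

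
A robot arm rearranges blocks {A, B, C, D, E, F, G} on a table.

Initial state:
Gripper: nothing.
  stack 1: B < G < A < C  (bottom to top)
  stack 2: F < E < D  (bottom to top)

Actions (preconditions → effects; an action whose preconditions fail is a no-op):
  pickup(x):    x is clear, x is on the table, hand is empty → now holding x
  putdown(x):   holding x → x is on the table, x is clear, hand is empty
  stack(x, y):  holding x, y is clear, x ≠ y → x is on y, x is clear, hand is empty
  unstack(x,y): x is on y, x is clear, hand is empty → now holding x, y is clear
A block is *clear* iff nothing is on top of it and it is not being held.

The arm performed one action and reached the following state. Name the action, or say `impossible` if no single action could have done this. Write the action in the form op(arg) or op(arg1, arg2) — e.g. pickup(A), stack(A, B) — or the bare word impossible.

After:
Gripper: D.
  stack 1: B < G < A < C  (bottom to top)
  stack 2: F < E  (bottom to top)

target: towers=[B/G/A/C; F/E] holding=D
     unstack(D, E) → towers=[B/G/A/C; F/E] holding=D  ← match
     unstack(C, A) → towers=[B/G/A; F/E/D] holding=C

unstack(D, E)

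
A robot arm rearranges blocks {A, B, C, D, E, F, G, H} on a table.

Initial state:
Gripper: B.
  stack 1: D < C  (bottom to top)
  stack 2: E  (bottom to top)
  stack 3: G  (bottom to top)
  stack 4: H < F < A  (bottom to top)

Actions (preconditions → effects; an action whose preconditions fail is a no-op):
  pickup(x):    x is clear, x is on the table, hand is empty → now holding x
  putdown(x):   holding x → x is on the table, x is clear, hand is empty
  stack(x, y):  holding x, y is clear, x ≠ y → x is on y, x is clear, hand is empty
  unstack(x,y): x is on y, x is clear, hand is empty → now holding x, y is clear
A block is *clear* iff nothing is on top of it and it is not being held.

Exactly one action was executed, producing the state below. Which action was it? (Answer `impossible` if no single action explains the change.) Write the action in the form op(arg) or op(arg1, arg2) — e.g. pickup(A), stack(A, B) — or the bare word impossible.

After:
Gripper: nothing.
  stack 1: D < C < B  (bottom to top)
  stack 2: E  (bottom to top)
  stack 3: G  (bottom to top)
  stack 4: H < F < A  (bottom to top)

target: towers=[D/C/B; E; G; H/F/A] holding=-
        putdown(B) → towers=[B; D/C; E; G; H/F/A] holding=-
       stack(B, G) → towers=[D/C; E; G/B; H/F/A] holding=-
       stack(B, A) → towers=[D/C; E; G; H/F/A/B] holding=-
       stack(B, E) → towers=[D/C; E/B; G; H/F/A] holding=-
       stack(B, C) → towers=[D/C/B; E; G; H/F/A] holding=-  ← match

stack(B, C)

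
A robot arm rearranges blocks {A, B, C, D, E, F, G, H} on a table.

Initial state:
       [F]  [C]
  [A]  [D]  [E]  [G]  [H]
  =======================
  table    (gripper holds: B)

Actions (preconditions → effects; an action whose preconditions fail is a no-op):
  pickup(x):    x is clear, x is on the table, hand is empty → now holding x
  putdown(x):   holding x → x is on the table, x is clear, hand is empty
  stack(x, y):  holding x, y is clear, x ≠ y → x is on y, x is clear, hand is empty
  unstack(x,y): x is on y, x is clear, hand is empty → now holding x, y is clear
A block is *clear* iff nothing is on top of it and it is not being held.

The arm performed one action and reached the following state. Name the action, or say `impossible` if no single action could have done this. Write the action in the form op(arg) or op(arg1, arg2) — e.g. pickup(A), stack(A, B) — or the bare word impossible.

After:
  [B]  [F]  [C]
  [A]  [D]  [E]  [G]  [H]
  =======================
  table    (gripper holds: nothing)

stack(B, A)

target: towers=[A/B; D/F; E/C; G; H] holding=-
        putdown(B) → towers=[A; B; D/F; E/C; G; H] holding=-
       stack(B, G) → towers=[A; D/F; E/C; G/B; H] holding=-
       stack(B, A) → towers=[A/B; D/F; E/C; G; H] holding=-  ← match
       stack(B, H) → towers=[A; D/F; E/C; G; H/B] holding=-
       stack(B, F) → towers=[A; D/F/B; E/C; G; H] holding=-
       stack(B, C) → towers=[A; D/F; E/C/B; G; H] holding=-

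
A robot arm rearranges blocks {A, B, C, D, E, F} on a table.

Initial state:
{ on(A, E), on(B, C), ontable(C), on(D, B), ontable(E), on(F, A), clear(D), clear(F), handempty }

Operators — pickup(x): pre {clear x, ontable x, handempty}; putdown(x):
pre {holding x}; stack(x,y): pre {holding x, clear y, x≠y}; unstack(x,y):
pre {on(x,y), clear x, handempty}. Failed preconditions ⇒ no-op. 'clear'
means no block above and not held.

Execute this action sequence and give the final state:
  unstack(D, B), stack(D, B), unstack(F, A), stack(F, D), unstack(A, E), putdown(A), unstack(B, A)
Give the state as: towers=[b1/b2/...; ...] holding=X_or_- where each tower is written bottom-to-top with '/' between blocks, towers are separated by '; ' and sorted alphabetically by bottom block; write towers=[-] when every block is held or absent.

step 1 (unstack(D, B)): towers=[C/B; E/A/F] holding=D
step 2 (stack(D, B)): towers=[C/B/D; E/A/F] holding=-
step 3 (unstack(F, A)): towers=[C/B/D; E/A] holding=F
step 4 (stack(F, D)): towers=[C/B/D/F; E/A] holding=-
step 5 (unstack(A, E)): towers=[C/B/D/F; E] holding=A
step 6 (putdown(A)): towers=[A; C/B/D/F; E] holding=-
step 7 (unstack(B, A)) [no-op]: towers=[A; C/B/D/F; E] holding=-

towers=[A; C/B/D/F; E] holding=-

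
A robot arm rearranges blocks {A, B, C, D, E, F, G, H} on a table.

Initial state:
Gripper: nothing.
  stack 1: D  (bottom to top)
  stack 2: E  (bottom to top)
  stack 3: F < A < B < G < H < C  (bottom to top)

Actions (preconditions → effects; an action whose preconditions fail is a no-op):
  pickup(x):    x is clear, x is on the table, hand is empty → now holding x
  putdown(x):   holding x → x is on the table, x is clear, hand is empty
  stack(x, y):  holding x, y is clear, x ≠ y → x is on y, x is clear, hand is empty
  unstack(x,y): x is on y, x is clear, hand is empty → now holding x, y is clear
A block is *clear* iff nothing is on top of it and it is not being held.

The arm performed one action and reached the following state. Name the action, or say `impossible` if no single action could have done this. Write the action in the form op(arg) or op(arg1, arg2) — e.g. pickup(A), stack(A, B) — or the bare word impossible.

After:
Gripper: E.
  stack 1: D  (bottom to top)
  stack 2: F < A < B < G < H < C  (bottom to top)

pickup(E)

target: towers=[D; F/A/B/G/H/C] holding=E
         pickup(E) → towers=[D; F/A/B/G/H/C] holding=E  ← match
         pickup(D) → towers=[E; F/A/B/G/H/C] holding=D
     unstack(C, H) → towers=[D; E; F/A/B/G/H] holding=C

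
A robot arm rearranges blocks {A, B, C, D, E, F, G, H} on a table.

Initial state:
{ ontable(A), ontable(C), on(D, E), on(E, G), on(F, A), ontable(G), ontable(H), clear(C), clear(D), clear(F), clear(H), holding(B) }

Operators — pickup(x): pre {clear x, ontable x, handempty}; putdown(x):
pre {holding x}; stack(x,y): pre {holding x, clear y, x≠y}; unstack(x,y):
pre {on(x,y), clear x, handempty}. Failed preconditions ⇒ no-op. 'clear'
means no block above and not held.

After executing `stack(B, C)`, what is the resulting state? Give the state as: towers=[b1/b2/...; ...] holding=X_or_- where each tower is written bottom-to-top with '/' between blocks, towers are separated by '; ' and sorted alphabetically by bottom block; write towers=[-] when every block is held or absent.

before: towers=[A/F; C; G/E/D; H] holding=B
pre[stack(B, C)]: holding(B) ✓, clear(C) ✓, B≠C ✓
all met → apply stack(B, C)
after:  towers=[A/F; C/B; G/E/D; H] holding=-

towers=[A/F; C/B; G/E/D; H] holding=-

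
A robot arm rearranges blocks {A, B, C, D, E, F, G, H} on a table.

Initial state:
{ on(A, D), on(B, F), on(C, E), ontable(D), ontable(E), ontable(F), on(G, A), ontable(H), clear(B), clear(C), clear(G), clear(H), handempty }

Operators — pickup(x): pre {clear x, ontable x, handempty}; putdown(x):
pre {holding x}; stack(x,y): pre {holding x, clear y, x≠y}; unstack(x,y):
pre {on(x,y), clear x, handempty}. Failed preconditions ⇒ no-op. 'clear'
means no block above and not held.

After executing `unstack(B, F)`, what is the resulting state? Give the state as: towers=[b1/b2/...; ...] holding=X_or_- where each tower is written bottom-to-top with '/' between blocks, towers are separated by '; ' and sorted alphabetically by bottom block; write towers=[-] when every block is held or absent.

before: towers=[D/A/G; E/C; F/B; H] holding=-
pre[unstack(B, F)]: on(B,F) ok, clear(B) ok, handempty ok
all met → apply unstack(B, F)
after:  towers=[D/A/G; E/C; F; H] holding=B

towers=[D/A/G; E/C; F; H] holding=B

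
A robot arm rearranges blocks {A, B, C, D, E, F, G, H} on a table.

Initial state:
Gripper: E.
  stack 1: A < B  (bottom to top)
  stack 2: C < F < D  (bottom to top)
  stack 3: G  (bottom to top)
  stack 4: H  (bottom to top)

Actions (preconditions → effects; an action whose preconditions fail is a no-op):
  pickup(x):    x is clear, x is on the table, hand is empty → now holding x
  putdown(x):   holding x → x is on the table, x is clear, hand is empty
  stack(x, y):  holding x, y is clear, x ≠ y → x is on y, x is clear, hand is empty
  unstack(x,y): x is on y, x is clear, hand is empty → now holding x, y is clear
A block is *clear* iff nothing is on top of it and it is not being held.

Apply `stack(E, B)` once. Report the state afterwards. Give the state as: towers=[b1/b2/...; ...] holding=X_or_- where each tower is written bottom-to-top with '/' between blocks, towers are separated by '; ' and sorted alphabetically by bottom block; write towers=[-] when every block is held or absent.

before: towers=[A/B; C/F/D; G; H] holding=E
pre[stack(E, B)]: holding(E) ok, clear(B) ok, E≠B ok
all met → apply stack(E, B)
after:  towers=[A/B/E; C/F/D; G; H] holding=-

towers=[A/B/E; C/F/D; G; H] holding=-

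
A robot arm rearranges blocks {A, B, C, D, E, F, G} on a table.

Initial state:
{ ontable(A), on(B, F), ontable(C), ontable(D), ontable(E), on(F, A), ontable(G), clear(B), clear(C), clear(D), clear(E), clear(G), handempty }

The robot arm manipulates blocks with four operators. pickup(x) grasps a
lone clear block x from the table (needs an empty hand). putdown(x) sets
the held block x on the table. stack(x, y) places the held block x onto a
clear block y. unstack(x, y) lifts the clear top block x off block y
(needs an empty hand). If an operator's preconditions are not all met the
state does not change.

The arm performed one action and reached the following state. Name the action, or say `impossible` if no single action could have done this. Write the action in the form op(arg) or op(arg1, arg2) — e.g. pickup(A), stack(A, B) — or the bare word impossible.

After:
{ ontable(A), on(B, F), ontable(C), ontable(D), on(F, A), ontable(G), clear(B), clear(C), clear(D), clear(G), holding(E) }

pickup(E)

target: towers=[A/F/B; C; D; G] holding=E
     unstack(B, F) → towers=[A/F; C; D; E; G] holding=B
         pickup(G) → towers=[A/F/B; C; D; E] holding=G
         pickup(D) → towers=[A/F/B; C; E; G] holding=D
         pickup(E) → towers=[A/F/B; C; D; G] holding=E  ← match
         pickup(C) → towers=[A/F/B; D; E; G] holding=C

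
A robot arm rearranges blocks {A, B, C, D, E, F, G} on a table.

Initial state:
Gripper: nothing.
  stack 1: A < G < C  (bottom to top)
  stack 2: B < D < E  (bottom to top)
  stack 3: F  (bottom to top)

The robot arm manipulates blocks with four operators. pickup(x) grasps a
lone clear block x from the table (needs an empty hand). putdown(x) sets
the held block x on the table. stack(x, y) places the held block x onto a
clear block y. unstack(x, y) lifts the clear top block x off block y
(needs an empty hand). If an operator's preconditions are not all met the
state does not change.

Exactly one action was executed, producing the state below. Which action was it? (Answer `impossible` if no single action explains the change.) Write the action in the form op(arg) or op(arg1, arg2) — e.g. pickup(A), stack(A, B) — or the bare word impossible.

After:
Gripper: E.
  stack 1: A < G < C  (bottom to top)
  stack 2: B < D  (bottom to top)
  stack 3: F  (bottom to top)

unstack(E, D)

target: towers=[A/G/C; B/D; F] holding=E
         pickup(F) → towers=[A/G/C; B/D/E] holding=F
     unstack(E, D) → towers=[A/G/C; B/D; F] holding=E  ← match
     unstack(C, G) → towers=[A/G; B/D/E; F] holding=C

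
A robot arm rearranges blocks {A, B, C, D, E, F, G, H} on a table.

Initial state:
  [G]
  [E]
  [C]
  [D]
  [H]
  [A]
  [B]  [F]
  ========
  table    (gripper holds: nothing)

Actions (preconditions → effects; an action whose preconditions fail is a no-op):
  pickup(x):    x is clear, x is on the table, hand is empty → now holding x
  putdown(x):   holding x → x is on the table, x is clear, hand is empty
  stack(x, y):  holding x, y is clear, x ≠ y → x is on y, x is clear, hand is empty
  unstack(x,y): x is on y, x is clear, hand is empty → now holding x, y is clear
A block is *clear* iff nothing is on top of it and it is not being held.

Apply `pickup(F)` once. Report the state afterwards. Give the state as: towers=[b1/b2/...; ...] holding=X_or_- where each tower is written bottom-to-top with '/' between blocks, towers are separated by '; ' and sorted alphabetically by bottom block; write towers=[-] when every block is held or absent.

towers=[B/A/H/D/C/E/G] holding=F

before: towers=[B/A/H/D/C/E/G; F] holding=-
pre[pickup(F)]: clear(F) ok, ontable(F) ok, handempty ok
all met → apply pickup(F)
after:  towers=[B/A/H/D/C/E/G] holding=F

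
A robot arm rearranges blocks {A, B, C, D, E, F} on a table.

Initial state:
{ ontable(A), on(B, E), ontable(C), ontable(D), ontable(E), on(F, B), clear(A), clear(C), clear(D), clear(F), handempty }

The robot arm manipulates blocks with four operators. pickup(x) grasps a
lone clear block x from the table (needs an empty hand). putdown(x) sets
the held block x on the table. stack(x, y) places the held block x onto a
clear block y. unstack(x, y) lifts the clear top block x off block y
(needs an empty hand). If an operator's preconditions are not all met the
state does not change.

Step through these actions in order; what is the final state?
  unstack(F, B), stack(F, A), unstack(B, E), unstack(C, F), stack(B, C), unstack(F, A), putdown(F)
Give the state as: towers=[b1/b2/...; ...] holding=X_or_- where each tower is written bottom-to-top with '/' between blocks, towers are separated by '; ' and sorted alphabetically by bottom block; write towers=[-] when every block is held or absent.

towers=[A; C/B; D; E; F] holding=-

step 1 (unstack(F, B)): towers=[A; C; D; E/B] holding=F
step 2 (stack(F, A)): towers=[A/F; C; D; E/B] holding=-
step 3 (unstack(B, E)): towers=[A/F; C; D; E] holding=B
step 4 (unstack(C, F)) [no-op]: towers=[A/F; C; D; E] holding=B
step 5 (stack(B, C)): towers=[A/F; C/B; D; E] holding=-
step 6 (unstack(F, A)): towers=[A; C/B; D; E] holding=F
step 7 (putdown(F)): towers=[A; C/B; D; E; F] holding=-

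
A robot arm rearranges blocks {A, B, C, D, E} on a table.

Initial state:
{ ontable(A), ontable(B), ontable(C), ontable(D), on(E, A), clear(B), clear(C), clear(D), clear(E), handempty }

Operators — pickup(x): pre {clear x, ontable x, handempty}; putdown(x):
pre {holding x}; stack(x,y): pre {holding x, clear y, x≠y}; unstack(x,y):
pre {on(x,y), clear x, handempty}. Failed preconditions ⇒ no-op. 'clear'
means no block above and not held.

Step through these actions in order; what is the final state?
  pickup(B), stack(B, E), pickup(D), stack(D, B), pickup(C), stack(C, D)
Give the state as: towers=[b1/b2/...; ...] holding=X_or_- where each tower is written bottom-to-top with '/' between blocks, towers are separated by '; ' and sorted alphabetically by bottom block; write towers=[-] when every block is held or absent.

towers=[A/E/B/D/C] holding=-

step 1 (pickup(B)): towers=[A/E; C; D] holding=B
step 2 (stack(B, E)): towers=[A/E/B; C; D] holding=-
step 3 (pickup(D)): towers=[A/E/B; C] holding=D
step 4 (stack(D, B)): towers=[A/E/B/D; C] holding=-
step 5 (pickup(C)): towers=[A/E/B/D] holding=C
step 6 (stack(C, D)): towers=[A/E/B/D/C] holding=-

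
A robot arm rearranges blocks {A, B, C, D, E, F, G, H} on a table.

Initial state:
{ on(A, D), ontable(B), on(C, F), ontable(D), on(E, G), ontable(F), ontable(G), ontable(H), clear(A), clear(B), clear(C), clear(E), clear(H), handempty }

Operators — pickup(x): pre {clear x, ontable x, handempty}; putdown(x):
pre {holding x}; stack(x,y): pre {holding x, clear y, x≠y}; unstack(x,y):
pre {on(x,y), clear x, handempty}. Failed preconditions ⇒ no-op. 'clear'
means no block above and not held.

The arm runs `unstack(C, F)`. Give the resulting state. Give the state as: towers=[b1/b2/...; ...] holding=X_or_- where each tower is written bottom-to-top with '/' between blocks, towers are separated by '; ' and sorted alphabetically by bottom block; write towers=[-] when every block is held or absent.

towers=[B; D/A; F; G/E; H] holding=C

before: towers=[B; D/A; F/C; G/E; H] holding=-
pre[unstack(C, F)]: on(C,F) ok, clear(C) ok, handempty ok
all met → apply unstack(C, F)
after:  towers=[B; D/A; F; G/E; H] holding=C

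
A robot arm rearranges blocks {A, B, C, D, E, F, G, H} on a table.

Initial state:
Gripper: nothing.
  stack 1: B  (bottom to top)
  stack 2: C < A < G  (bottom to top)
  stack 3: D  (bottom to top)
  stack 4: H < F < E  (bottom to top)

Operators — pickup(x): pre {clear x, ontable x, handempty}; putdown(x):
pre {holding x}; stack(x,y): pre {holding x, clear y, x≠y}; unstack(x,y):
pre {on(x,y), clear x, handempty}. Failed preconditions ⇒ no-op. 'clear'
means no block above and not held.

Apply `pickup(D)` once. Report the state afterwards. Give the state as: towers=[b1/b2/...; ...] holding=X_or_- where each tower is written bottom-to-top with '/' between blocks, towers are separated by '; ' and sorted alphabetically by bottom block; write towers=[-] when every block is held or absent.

towers=[B; C/A/G; H/F/E] holding=D

before: towers=[B; C/A/G; D; H/F/E] holding=-
pre[pickup(D)]: clear(D) ✓, ontable(D) ✓, handempty ✓
all met → apply pickup(D)
after:  towers=[B; C/A/G; H/F/E] holding=D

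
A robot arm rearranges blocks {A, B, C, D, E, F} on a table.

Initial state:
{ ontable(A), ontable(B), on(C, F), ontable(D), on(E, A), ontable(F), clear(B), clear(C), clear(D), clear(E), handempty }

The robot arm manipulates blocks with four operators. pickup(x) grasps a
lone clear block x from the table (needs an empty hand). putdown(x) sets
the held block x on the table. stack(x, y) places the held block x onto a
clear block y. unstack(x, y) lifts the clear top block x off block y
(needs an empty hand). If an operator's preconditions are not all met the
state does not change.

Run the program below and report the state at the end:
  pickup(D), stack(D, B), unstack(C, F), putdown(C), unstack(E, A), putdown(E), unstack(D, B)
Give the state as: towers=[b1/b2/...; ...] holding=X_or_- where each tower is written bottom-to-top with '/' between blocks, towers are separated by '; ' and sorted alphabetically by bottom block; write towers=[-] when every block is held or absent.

step 1 (pickup(D)): towers=[A/E; B; F/C] holding=D
step 2 (stack(D, B)): towers=[A/E; B/D; F/C] holding=-
step 3 (unstack(C, F)): towers=[A/E; B/D; F] holding=C
step 4 (putdown(C)): towers=[A/E; B/D; C; F] holding=-
step 5 (unstack(E, A)): towers=[A; B/D; C; F] holding=E
step 6 (putdown(E)): towers=[A; B/D; C; E; F] holding=-
step 7 (unstack(D, B)): towers=[A; B; C; E; F] holding=D

towers=[A; B; C; E; F] holding=D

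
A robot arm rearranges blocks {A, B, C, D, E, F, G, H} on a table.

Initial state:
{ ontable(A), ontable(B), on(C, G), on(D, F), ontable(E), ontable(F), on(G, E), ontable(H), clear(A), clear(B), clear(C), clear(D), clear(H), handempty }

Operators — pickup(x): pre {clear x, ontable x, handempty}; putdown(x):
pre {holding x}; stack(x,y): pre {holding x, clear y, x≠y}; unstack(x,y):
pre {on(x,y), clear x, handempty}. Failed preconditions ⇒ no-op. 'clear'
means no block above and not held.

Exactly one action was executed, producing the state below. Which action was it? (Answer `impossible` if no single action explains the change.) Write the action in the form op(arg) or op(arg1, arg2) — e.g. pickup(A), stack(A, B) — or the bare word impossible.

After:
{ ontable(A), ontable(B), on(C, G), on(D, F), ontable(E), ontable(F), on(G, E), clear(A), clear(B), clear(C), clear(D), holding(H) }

target: towers=[A; B; E/G/C; F/D] holding=H
         pickup(A) → towers=[B; E/G/C; F/D; H] holding=A
         pickup(H) → towers=[A; B; E/G/C; F/D] holding=H  ← match
         pickup(B) → towers=[A; E/G/C; F/D; H] holding=B
     unstack(D, F) → towers=[A; B; E/G/C; F; H] holding=D
     unstack(C, G) → towers=[A; B; E/G; F/D; H] holding=C

pickup(H)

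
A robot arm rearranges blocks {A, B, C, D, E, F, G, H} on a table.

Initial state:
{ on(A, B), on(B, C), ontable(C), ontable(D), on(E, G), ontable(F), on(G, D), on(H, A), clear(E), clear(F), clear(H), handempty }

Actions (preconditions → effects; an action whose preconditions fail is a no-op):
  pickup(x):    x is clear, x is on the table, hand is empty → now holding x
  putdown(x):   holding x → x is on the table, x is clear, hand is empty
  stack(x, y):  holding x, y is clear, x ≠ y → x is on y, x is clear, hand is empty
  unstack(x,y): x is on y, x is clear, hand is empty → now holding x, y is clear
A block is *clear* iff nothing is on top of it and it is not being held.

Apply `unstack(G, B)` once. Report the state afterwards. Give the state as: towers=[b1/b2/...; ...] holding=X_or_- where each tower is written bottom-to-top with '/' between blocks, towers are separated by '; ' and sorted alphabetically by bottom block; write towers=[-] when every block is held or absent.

before: towers=[C/B/A/H; D/G/E; F] holding=-
pre[unstack(G, B)]: on(G,B) no, clear(G) no, handempty yes
on(G,B), clear(G) unmet → unstack(G, B) is a no-op
after:  towers=[C/B/A/H; D/G/E; F] holding=-

towers=[C/B/A/H; D/G/E; F] holding=-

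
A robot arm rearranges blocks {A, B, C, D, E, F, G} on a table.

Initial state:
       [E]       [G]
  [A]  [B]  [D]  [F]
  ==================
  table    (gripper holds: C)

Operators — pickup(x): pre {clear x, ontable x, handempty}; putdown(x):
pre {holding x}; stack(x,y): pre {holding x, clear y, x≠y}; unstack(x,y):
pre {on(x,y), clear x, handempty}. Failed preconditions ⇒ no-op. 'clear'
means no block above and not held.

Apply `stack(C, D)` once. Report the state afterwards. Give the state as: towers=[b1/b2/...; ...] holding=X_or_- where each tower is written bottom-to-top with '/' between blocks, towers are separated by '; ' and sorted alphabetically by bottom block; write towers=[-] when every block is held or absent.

towers=[A; B/E; D/C; F/G] holding=-

before: towers=[A; B/E; D; F/G] holding=C
pre[stack(C, D)]: holding(C) yes, clear(D) yes, C≠D yes
all met → apply stack(C, D)
after:  towers=[A; B/E; D/C; F/G] holding=-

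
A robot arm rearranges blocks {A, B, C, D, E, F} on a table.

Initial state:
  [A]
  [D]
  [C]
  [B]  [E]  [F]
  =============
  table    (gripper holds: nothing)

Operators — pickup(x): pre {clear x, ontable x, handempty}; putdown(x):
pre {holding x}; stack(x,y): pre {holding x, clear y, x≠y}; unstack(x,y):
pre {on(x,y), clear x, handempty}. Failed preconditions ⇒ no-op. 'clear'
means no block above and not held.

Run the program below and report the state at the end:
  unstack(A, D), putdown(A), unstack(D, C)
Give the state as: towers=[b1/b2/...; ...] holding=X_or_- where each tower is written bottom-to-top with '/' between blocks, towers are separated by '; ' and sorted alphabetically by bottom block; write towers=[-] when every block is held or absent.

towers=[A; B/C; E; F] holding=D

step 1 (unstack(A, D)): towers=[B/C/D; E; F] holding=A
step 2 (putdown(A)): towers=[A; B/C/D; E; F] holding=-
step 3 (unstack(D, C)): towers=[A; B/C; E; F] holding=D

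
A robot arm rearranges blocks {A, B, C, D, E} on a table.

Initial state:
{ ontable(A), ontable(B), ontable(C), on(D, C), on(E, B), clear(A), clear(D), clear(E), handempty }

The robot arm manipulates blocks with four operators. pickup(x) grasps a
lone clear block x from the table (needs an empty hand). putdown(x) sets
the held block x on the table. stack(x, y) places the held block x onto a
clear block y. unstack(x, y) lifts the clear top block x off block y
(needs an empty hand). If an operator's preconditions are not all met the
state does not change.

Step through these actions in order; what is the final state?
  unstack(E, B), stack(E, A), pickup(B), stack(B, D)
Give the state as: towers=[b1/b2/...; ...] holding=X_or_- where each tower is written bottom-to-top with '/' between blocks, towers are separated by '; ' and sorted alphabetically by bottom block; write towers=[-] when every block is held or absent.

towers=[A/E; C/D/B] holding=-

step 1 (unstack(E, B)): towers=[A; B; C/D] holding=E
step 2 (stack(E, A)): towers=[A/E; B; C/D] holding=-
step 3 (pickup(B)): towers=[A/E; C/D] holding=B
step 4 (stack(B, D)): towers=[A/E; C/D/B] holding=-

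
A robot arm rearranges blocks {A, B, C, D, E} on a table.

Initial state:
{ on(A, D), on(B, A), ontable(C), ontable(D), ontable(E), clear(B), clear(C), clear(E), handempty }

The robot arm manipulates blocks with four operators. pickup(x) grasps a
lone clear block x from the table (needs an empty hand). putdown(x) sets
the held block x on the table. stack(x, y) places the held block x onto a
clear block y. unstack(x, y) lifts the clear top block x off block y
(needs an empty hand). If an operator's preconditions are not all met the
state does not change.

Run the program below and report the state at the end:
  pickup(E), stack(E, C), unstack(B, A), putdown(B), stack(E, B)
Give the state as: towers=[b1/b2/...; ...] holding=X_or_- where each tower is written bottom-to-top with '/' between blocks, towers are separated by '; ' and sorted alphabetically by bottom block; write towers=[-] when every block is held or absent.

step 1 (pickup(E)): towers=[C; D/A/B] holding=E
step 2 (stack(E, C)): towers=[C/E; D/A/B] holding=-
step 3 (unstack(B, A)): towers=[C/E; D/A] holding=B
step 4 (putdown(B)): towers=[B; C/E; D/A] holding=-
step 5 (stack(E, B)) [no-op]: towers=[B; C/E; D/A] holding=-

towers=[B; C/E; D/A] holding=-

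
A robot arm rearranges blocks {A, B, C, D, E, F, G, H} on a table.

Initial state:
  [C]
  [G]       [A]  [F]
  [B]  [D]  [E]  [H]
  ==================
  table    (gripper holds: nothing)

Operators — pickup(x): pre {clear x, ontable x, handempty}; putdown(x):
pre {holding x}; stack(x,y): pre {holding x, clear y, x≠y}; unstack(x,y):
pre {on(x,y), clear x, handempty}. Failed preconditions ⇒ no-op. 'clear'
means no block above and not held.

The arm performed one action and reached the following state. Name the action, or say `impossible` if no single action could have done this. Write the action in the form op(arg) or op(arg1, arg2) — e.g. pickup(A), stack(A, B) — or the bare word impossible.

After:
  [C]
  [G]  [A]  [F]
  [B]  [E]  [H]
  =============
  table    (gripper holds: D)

pickup(D)

target: towers=[B/G/C; E/A; H/F] holding=D
     unstack(A, E) → towers=[B/G/C; D; E; H/F] holding=A
     unstack(F, H) → towers=[B/G/C; D; E/A; H] holding=F
         pickup(D) → towers=[B/G/C; E/A; H/F] holding=D  ← match
     unstack(C, G) → towers=[B/G; D; E/A; H/F] holding=C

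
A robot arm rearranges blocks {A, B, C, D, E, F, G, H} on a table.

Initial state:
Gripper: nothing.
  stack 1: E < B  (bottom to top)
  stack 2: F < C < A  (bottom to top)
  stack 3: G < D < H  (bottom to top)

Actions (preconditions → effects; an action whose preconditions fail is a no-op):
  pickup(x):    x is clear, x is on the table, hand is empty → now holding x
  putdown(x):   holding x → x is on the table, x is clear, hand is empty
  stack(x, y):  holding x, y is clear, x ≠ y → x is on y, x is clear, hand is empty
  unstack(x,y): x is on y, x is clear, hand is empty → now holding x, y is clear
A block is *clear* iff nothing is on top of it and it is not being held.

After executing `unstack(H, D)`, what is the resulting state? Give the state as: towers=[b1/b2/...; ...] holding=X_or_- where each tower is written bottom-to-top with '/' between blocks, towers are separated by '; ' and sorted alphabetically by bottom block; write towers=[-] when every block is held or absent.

towers=[E/B; F/C/A; G/D] holding=H

before: towers=[E/B; F/C/A; G/D/H] holding=-
pre[unstack(H, D)]: on(H,D) yes, clear(H) yes, handempty yes
all met → apply unstack(H, D)
after:  towers=[E/B; F/C/A; G/D] holding=H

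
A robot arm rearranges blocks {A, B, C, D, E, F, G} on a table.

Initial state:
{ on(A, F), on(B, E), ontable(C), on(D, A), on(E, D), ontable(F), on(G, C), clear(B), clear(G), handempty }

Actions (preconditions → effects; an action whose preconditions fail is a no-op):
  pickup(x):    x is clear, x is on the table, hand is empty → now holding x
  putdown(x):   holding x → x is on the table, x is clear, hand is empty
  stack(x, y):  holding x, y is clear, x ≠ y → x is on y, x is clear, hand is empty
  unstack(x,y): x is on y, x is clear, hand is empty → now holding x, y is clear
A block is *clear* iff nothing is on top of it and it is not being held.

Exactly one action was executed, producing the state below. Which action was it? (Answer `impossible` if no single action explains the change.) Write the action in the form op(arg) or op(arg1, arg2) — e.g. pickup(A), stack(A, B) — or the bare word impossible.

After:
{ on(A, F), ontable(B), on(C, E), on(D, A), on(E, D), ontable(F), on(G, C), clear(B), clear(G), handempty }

target: towers=[B; F/A/D/E/C/G] holding=-
     unstack(B, E) → towers=[C/G; F/A/D/E] holding=B
     unstack(G, C) → towers=[C; F/A/D/E/B] holding=G
none of the 2 applicable actions match → impossible

impossible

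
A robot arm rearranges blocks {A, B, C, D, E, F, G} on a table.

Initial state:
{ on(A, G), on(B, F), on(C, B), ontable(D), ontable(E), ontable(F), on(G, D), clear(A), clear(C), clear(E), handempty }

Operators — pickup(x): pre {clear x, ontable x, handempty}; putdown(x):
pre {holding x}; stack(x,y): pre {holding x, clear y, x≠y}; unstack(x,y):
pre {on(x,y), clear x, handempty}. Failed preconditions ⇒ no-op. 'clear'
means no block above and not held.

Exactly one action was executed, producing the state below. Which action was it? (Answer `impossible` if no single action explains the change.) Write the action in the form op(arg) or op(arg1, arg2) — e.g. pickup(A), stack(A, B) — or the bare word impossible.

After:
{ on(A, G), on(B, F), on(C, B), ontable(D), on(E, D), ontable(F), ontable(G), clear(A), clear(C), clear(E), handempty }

target: towers=[D/E; F/B/C; G/A] holding=-
     unstack(A, G) → towers=[D/G; E; F/B/C] holding=A
         pickup(E) → towers=[D/G/A; F/B/C] holding=E
     unstack(C, B) → towers=[D/G/A; E; F/B] holding=C
none of the 3 applicable actions match → impossible

impossible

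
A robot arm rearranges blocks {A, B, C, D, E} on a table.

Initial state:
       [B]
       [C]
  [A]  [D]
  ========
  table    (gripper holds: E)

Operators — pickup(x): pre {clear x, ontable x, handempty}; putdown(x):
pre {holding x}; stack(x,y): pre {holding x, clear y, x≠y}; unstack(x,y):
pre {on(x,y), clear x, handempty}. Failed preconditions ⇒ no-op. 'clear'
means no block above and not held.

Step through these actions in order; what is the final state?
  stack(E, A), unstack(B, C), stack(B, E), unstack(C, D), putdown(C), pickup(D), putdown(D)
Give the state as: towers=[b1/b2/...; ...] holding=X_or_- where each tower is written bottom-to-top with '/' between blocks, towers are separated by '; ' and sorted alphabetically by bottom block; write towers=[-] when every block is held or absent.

step 1 (stack(E, A)): towers=[A/E; D/C/B] holding=-
step 2 (unstack(B, C)): towers=[A/E; D/C] holding=B
step 3 (stack(B, E)): towers=[A/E/B; D/C] holding=-
step 4 (unstack(C, D)): towers=[A/E/B; D] holding=C
step 5 (putdown(C)): towers=[A/E/B; C; D] holding=-
step 6 (pickup(D)): towers=[A/E/B; C] holding=D
step 7 (putdown(D)): towers=[A/E/B; C; D] holding=-

towers=[A/E/B; C; D] holding=-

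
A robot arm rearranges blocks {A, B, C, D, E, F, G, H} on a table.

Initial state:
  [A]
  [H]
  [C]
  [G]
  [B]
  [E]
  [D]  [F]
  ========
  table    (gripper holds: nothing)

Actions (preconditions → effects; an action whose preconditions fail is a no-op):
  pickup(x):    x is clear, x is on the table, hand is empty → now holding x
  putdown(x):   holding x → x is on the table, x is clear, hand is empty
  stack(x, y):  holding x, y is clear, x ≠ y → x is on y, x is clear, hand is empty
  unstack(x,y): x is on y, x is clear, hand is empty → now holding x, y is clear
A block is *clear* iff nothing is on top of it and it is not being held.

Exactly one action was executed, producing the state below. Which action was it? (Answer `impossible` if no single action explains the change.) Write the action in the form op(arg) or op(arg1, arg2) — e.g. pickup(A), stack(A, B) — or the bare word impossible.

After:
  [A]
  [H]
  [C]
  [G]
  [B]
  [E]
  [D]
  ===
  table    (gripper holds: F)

target: towers=[D/E/B/G/C/H/A] holding=F
     unstack(A, H) → towers=[D/E/B/G/C/H; F] holding=A
         pickup(F) → towers=[D/E/B/G/C/H/A] holding=F  ← match

pickup(F)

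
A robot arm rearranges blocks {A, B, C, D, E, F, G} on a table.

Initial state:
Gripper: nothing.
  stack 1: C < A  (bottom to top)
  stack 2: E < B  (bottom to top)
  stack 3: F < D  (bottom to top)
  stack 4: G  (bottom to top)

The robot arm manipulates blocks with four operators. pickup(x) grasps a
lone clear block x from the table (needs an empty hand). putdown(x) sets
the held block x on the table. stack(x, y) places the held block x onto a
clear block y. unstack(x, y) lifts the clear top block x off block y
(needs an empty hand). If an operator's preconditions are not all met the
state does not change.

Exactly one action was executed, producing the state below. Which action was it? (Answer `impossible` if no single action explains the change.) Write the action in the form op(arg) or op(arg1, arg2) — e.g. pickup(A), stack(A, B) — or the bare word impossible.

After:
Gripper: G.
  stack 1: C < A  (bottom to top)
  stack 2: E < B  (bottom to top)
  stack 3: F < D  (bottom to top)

target: towers=[C/A; E/B; F/D] holding=G
     unstack(B, E) → towers=[C/A; E; F/D; G] holding=B
         pickup(G) → towers=[C/A; E/B; F/D] holding=G  ← match
     unstack(D, F) → towers=[C/A; E/B; F; G] holding=D
     unstack(A, C) → towers=[C; E/B; F/D; G] holding=A

pickup(G)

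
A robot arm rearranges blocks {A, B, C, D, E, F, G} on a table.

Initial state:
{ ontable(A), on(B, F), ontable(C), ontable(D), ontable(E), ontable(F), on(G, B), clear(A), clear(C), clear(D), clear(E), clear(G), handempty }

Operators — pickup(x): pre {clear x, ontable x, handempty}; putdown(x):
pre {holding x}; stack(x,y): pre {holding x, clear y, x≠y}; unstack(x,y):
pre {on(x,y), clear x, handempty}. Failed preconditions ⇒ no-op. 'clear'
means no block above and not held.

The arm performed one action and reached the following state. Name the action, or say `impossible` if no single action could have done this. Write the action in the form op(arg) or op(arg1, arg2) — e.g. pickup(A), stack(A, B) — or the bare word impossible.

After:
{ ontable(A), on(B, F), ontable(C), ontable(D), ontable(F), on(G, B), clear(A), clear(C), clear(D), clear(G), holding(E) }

target: towers=[A; C; D; F/B/G] holding=E
     unstack(G, B) → towers=[A; C; D; E; F/B] holding=G
         pickup(D) → towers=[A; C; E; F/B/G] holding=D
         pickup(A) → towers=[C; D; E; F/B/G] holding=A
         pickup(E) → towers=[A; C; D; F/B/G] holding=E  ← match
         pickup(C) → towers=[A; D; E; F/B/G] holding=C

pickup(E)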